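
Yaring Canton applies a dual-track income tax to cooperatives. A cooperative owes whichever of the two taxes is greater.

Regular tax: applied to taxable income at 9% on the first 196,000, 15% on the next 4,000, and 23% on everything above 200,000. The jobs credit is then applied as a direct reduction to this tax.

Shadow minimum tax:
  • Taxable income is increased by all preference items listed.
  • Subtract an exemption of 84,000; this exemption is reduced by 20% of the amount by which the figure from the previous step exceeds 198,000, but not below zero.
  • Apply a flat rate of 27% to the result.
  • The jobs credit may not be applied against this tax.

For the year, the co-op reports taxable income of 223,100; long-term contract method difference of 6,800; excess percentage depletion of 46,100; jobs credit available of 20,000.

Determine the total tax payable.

56,052

Regular tax:
  196,000 × 9% = 17,640
  4,000 × 15% = 600
  23,100 × 23% = 5,313
  → 23,553
  Less jobs credit 20,000 → 3,553

Shadow minimum tax:
  Adjusted income: 223,100 + 6,800 + 46,100 = 276,000
  Exemption: 84,000 − 20% × (276,000 − 198,000) = 84,000 − 15,600 = 68,400
  Base: 276,000 − 68,400 = 207,600
  207,600 × 27% = 56,052

56,052 > 3,553, so the shadow minimum tax is the binding amount.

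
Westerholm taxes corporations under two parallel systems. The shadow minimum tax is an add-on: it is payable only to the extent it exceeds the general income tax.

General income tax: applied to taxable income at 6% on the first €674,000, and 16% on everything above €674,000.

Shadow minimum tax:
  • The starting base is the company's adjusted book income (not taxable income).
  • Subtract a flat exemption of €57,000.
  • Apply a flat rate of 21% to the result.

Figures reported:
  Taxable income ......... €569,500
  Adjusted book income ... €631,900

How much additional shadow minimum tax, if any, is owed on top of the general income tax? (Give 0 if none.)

€86,559

General income tax:
  €569,500 × 6% = €34,170

Shadow minimum tax:
  Base (adjusted book income): €631,900
  Less exemption €57,000 → base €574,900
  €574,900 × 21% = €120,729

Excess of shadow minimum tax over general income tax: €120,729 − €34,170 = €86,559.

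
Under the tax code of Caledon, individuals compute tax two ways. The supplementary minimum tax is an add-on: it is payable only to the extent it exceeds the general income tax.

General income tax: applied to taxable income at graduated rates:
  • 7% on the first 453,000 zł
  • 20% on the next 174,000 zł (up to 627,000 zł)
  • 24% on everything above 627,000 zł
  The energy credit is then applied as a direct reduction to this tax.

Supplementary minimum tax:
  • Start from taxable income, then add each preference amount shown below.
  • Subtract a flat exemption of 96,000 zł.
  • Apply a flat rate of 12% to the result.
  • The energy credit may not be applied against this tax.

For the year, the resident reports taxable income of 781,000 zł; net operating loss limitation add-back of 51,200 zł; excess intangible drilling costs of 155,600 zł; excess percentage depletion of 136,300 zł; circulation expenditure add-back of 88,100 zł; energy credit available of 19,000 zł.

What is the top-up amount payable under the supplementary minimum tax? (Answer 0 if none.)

49,474 zł

Supplementary minimum tax:
  Adjusted income: 781,000 zł + 51,200 zł + 155,600 zł + 136,300 zł + 88,100 zł = 1,212,200 zł
  Less exemption 96,000 zł → base 1,116,200 zł
  1,116,200 zł × 12% = 133,944 zł

General income tax:
  453,000 zł × 7% = 31,710 zł
  174,000 zł × 20% = 34,800 zł
  154,000 zł × 24% = 36,960 zł
  → 103,470 zł
  Less energy credit 19,000 zł → 84,470 zł

Excess of supplementary minimum tax over general income tax: 133,944 zł − 84,470 zł = 49,474 zł.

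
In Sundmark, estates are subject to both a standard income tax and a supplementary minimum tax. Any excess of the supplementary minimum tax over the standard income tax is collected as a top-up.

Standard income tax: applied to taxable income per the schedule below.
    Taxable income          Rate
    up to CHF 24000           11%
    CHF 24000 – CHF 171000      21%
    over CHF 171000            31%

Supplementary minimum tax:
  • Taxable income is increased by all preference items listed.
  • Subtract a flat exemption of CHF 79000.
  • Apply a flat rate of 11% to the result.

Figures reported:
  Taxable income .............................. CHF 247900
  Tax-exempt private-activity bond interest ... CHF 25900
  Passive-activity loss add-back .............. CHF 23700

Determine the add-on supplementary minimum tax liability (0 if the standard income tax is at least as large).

Standard income tax:
  CHF 24000 × 11% = CHF 2640
  CHF 147000 × 21% = CHF 30870
  CHF 76900 × 31% = CHF 23839
  → CHF 57349

Supplementary minimum tax:
  Adjusted income: CHF 247900 + CHF 25900 + CHF 23700 = CHF 297500
  Less exemption CHF 79000 → base CHF 218500
  CHF 218500 × 11% = CHF 24035

CHF 24035 ≤ CHF 57349, so no add-on is due.

CHF 0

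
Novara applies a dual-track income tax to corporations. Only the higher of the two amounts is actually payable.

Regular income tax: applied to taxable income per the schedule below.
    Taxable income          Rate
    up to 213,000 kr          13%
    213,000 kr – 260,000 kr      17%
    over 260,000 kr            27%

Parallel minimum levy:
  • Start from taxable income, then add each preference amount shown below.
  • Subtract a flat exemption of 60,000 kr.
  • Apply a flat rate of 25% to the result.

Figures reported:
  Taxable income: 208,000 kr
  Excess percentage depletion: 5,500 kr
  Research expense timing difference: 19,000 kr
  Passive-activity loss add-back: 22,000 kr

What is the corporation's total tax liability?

Parallel minimum levy:
  Adjusted income: 208,000 kr + 5,500 kr + 19,000 kr + 22,000 kr = 254,500 kr
  Less exemption 60,000 kr → base 194,500 kr
  194,500 kr × 25% = 48,625 kr

Regular income tax:
  208,000 kr × 13% = 27,040 kr

48,625 kr > 27,040 kr, so the parallel minimum levy is the binding amount.

48,625 kr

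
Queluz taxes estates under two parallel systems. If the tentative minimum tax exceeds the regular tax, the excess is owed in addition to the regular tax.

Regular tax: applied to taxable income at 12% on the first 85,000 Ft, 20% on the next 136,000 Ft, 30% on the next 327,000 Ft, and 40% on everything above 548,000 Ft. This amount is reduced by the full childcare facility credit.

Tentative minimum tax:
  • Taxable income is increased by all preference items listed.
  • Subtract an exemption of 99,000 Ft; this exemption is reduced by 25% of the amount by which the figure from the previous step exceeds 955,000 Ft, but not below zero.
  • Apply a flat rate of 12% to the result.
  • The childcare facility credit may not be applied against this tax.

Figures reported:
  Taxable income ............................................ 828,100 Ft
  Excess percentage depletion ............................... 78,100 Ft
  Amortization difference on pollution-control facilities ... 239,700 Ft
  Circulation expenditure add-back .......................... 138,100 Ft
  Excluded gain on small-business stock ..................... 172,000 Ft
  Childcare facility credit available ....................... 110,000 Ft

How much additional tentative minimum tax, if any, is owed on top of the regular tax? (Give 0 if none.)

37,180 Ft

Tentative minimum tax:
  Adjusted income: 828,100 Ft + 78,100 Ft + 239,700 Ft + 138,100 Ft + 172,000 Ft = 1,456,000 Ft
  Exemption: 25% × (1,456,000 Ft − 955,000 Ft) = 125,250 Ft ≥ 99,000 Ft, so the exemption is fully phased out
  Base: 1,456,000 Ft − 0 Ft = 1,456,000 Ft
  1,456,000 Ft × 12% = 174,720 Ft

Regular tax:
  85,000 Ft × 12% = 10,200 Ft
  136,000 Ft × 20% = 27,200 Ft
  327,000 Ft × 30% = 98,100 Ft
  280,100 Ft × 40% = 112,040 Ft
  → 247,540 Ft
  Less childcare facility credit 110,000 Ft → 137,540 Ft

Excess of tentative minimum tax over regular tax: 174,720 Ft − 137,540 Ft = 37,180 Ft.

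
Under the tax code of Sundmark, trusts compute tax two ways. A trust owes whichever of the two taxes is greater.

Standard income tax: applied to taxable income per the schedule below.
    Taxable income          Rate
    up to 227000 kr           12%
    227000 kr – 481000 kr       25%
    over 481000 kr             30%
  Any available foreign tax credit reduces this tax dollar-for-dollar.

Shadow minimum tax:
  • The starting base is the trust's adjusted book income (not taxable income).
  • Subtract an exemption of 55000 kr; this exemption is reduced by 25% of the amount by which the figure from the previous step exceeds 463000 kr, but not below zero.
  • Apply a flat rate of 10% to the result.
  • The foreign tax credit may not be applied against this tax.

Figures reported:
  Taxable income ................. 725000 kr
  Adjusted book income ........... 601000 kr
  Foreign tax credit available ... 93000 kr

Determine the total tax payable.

Shadow minimum tax:
  Base (adjusted book income): 601000 kr
  Exemption: 55000 kr − 25% × (601000 kr − 463000 kr) = 55000 kr − 34500 kr = 20500 kr
  Base: 601000 kr − 20500 kr = 580500 kr
  580500 kr × 10% = 58050 kr

Standard income tax:
  227000 kr × 12% = 27240 kr
  254000 kr × 25% = 63500 kr
  244000 kr × 30% = 73200 kr
  → 163940 kr
  Less foreign tax credit 93000 kr → 70940 kr

70940 kr > 58050 kr, so the standard income tax governs.

70940 kr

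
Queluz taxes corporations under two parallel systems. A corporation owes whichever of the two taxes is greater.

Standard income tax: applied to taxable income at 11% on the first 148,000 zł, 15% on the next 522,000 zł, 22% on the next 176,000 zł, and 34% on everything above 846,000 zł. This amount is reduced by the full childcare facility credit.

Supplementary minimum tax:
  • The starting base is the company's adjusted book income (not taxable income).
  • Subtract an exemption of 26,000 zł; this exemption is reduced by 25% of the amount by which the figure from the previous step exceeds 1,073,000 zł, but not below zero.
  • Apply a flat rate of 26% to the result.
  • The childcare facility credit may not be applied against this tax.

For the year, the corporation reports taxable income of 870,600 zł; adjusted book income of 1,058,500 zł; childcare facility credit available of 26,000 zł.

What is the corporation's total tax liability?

268,450 zł

Standard income tax:
  148,000 zł × 11% = 16,280 zł
  522,000 zł × 15% = 78,300 zł
  176,000 zł × 22% = 38,720 zł
  24,600 zł × 34% = 8,364 zł
  → 141,664 zł
  Less childcare facility credit 26,000 zł → 115,664 zł

Supplementary minimum tax:
  Base (adjusted book income): 1,058,500 zł
  Exemption: 1,058,500 zł ≤ 1,073,000 zł, so full 26,000 zł applies
  Base: 1,058,500 zł − 26,000 zł = 1,032,500 zł
  1,032,500 zł × 26% = 268,450 zł

268,450 zł > 115,664 zł, so the supplementary minimum tax is the binding amount.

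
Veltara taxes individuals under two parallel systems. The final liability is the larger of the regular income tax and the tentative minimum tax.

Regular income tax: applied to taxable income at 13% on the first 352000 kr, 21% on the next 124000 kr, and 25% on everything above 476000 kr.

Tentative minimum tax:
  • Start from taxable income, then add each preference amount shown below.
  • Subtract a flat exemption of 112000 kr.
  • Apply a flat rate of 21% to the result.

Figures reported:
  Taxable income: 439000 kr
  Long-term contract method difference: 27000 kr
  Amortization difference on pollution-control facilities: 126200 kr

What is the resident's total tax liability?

100842 kr

Tentative minimum tax:
  Adjusted income: 439000 kr + 27000 kr + 126200 kr = 592200 kr
  Less exemption 112000 kr → base 480200 kr
  480200 kr × 21% = 100842 kr

Regular income tax:
  352000 kr × 13% = 45760 kr
  87000 kr × 21% = 18270 kr
  → 64030 kr

100842 kr > 64030 kr, so the tentative minimum tax is the binding amount.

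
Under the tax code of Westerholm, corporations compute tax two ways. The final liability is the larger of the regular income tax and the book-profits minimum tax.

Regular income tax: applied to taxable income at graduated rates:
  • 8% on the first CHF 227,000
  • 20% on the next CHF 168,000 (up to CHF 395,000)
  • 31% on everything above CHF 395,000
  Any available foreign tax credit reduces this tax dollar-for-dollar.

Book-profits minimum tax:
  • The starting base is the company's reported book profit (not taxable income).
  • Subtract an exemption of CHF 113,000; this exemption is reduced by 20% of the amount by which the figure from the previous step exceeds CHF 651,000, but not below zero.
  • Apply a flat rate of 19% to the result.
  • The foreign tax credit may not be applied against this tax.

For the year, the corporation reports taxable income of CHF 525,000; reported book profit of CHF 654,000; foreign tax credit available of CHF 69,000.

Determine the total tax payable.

CHF 102,904

Book-profits minimum tax:
  Base (reported book profit): CHF 654,000
  Exemption: CHF 113,000 − 20% × (CHF 654,000 − CHF 651,000) = CHF 113,000 − CHF 600 = CHF 112,400
  Base: CHF 654,000 − CHF 112,400 = CHF 541,600
  CHF 541,600 × 19% = CHF 102,904

Regular income tax:
  CHF 227,000 × 8% = CHF 18,160
  CHF 168,000 × 20% = CHF 33,600
  CHF 130,000 × 31% = CHF 40,300
  → CHF 92,060
  Less foreign tax credit CHF 69,000 → CHF 23,060

CHF 102,904 > CHF 23,060, so the book-profits minimum tax is the binding amount.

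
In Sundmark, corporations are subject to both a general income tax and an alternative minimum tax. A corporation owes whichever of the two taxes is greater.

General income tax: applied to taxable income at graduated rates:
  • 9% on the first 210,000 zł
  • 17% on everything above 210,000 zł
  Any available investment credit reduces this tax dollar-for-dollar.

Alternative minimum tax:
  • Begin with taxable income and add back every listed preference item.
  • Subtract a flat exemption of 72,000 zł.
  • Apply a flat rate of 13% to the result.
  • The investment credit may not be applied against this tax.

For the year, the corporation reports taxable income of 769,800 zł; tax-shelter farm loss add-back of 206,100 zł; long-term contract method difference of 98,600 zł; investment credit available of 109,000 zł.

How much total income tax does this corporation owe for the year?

130,325 zł

Alternative minimum tax:
  Adjusted income: 769,800 zł + 206,100 zł + 98,600 zł = 1,074,500 zł
  Less exemption 72,000 zł → base 1,002,500 zł
  1,002,500 zł × 13% = 130,325 zł

General income tax:
  210,000 zł × 9% = 18,900 zł
  559,800 zł × 17% = 95,166 zł
  → 114,066 zł
  Less investment credit 109,000 zł → 5,066 zł

130,325 zł > 5,066 zł, so the alternative minimum tax is the binding amount.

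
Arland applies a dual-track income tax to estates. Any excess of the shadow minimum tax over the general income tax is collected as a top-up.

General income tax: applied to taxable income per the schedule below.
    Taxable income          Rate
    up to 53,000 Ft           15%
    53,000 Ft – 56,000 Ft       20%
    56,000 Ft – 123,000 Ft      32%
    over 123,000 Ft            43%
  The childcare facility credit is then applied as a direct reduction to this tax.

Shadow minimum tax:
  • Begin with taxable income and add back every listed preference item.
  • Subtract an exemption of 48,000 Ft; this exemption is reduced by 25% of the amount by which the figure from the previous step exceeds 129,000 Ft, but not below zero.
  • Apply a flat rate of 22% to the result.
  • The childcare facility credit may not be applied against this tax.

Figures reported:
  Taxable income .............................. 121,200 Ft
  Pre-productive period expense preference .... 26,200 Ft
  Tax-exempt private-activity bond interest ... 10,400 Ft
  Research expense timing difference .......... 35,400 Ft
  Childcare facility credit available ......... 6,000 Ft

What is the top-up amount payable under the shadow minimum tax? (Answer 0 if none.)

12,061 Ft

General income tax:
  53,000 Ft × 15% = 7,950 Ft
  3,000 Ft × 20% = 600 Ft
  65,200 Ft × 32% = 20,864 Ft
  → 29,414 Ft
  Less childcare facility credit 6,000 Ft → 23,414 Ft

Shadow minimum tax:
  Adjusted income: 121,200 Ft + 26,200 Ft + 10,400 Ft + 35,400 Ft = 193,200 Ft
  Exemption: 48,000 Ft − 25% × (193,200 Ft − 129,000 Ft) = 48,000 Ft − 16,050 Ft = 31,950 Ft
  Base: 193,200 Ft − 31,950 Ft = 161,250 Ft
  161,250 Ft × 22% = 35,475 Ft

Excess of shadow minimum tax over general income tax: 35,475 Ft − 23,414 Ft = 12,061 Ft.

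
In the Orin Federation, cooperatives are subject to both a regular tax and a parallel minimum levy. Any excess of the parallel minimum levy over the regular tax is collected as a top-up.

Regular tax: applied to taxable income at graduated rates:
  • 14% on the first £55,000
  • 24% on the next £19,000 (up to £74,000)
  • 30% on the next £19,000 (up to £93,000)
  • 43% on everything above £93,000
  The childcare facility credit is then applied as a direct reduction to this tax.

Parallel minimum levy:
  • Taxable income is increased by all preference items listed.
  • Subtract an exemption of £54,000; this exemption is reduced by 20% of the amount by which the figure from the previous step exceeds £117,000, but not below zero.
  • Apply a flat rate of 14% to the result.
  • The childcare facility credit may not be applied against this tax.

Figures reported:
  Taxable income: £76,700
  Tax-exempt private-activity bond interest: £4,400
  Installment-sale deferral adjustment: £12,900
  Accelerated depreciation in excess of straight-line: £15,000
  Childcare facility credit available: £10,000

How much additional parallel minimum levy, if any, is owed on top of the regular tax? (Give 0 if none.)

Regular tax:
  £55,000 × 14% = £7,700
  £19,000 × 24% = £4,560
  £2,700 × 30% = £810
  → £13,070
  Less childcare facility credit £10,000 → £3,070

Parallel minimum levy:
  Adjusted income: £76,700 + £4,400 + £12,900 + £15,000 = £109,000
  Exemption: £109,000 ≤ £117,000, so full £54,000 applies
  Base: £109,000 − £54,000 = £55,000
  £55,000 × 14% = £7,700

Excess of parallel minimum levy over regular tax: £7,700 − £3,070 = £4,630.

£4,630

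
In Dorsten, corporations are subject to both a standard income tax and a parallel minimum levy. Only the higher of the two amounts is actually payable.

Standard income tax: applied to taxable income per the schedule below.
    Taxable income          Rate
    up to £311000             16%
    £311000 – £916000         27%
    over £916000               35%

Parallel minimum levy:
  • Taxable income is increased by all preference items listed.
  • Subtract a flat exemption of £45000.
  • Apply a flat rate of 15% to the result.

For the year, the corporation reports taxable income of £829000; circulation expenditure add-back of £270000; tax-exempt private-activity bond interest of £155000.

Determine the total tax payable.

Parallel minimum levy:
  Adjusted income: £829000 + £270000 + £155000 = £1254000
  Less exemption £45000 → base £1209000
  £1209000 × 15% = £181350

Standard income tax:
  £311000 × 16% = £49760
  £518000 × 27% = £139860
  → £189620

£189620 > £181350, so the standard income tax governs.

£189620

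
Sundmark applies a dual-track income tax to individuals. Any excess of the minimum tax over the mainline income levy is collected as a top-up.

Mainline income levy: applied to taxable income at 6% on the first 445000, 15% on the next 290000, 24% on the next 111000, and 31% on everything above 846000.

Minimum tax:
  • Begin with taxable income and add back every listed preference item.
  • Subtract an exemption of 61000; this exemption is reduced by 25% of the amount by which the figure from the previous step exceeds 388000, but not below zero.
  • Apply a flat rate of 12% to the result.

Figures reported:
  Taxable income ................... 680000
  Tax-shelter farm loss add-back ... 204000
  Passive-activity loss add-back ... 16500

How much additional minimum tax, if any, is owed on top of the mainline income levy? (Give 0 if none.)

Minimum tax:
  Adjusted income: 680000 + 204000 + 16500 = 900500
  Exemption: 25% × (900500 − 388000) = 128125 ≥ 61000, so the exemption is fully phased out
  Base: 900500 − 0 = 900500
  900500 × 12% = 108060

Mainline income levy:
  445000 × 6% = 26700
  235000 × 15% = 35250
  → 61950

Excess of minimum tax over mainline income levy: 108060 − 61950 = 46110.

46110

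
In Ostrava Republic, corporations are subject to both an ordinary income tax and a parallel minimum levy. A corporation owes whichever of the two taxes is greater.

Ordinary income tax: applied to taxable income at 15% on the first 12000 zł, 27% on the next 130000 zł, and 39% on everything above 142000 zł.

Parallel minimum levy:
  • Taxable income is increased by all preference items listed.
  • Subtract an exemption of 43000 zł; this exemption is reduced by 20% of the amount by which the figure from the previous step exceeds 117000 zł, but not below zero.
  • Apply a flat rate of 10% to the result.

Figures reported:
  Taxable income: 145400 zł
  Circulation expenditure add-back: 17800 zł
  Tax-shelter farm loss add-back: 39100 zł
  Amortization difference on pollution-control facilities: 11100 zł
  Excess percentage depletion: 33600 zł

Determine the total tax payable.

38226 zł

Parallel minimum levy:
  Adjusted income: 145400 zł + 17800 zł + 39100 zł + 11100 zł + 33600 zł = 247000 zł
  Exemption: 43000 zł − 20% × (247000 zł − 117000 zł) = 43000 zł − 26000 zł = 17000 zł
  Base: 247000 zł − 17000 zł = 230000 zł
  230000 zł × 10% = 23000 zł

Ordinary income tax:
  12000 zł × 15% = 1800 zł
  130000 zł × 27% = 35100 zł
  3400 zł × 39% = 1326 zł
  → 38226 zł

38226 zł > 23000 zł, so the ordinary income tax governs.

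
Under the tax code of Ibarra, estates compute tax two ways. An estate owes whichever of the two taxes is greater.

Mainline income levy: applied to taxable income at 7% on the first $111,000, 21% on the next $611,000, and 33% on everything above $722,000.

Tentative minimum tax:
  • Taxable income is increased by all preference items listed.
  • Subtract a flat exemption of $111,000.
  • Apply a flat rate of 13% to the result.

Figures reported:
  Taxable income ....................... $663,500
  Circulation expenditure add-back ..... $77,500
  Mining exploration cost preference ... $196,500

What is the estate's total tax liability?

$123,795

Mainline income levy:
  $111,000 × 7% = $7,770
  $552,500 × 21% = $116,025
  → $123,795

Tentative minimum tax:
  Adjusted income: $663,500 + $77,500 + $196,500 = $937,500
  Less exemption $111,000 → base $826,500
  $826,500 × 13% = $107,445

$123,795 > $107,445, so the mainline income levy governs.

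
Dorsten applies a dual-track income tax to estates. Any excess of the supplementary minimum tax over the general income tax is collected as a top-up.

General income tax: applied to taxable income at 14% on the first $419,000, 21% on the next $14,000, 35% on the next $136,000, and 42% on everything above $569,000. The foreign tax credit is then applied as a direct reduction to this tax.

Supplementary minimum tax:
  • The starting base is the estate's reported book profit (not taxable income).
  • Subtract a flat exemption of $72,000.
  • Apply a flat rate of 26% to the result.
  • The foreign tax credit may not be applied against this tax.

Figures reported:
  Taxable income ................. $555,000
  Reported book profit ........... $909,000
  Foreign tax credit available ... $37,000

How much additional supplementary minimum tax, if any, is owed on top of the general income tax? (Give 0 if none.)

$150,320

Supplementary minimum tax:
  Base (reported book profit): $909,000
  Less exemption $72,000 → base $837,000
  $837,000 × 26% = $217,620

General income tax:
  $419,000 × 14% = $58,660
  $14,000 × 21% = $2,940
  $122,000 × 35% = $42,700
  → $104,300
  Less foreign tax credit $37,000 → $67,300

Excess of supplementary minimum tax over general income tax: $217,620 − $67,300 = $150,320.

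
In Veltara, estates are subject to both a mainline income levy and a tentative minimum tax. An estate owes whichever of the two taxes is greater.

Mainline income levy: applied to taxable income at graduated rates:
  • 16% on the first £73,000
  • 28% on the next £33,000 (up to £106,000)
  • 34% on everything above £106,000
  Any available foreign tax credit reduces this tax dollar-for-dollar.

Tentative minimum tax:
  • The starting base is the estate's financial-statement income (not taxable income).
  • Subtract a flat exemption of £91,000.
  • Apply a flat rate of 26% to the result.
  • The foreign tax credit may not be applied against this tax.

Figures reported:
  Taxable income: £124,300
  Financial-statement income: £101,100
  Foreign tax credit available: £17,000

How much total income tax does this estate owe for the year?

£10,142

Mainline income levy:
  £73,000 × 16% = £11,680
  £33,000 × 28% = £9,240
  £18,300 × 34% = £6,222
  → £27,142
  Less foreign tax credit £17,000 → £10,142

Tentative minimum tax:
  Base (financial-statement income): £101,100
  Less exemption £91,000 → base £10,100
  £10,100 × 26% = £2,626

£10,142 > £2,626, so the mainline income levy governs.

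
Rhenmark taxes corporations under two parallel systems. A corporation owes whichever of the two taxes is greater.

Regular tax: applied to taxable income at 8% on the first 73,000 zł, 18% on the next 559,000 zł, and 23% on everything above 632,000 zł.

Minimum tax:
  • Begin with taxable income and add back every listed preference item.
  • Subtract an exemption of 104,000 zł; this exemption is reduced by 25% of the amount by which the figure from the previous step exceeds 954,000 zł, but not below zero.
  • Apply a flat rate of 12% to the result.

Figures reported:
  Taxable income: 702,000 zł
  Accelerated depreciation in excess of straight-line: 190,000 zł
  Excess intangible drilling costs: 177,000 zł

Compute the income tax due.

122,560 zł

Regular tax:
  73,000 zł × 8% = 5,840 zł
  559,000 zł × 18% = 100,620 zł
  70,000 zł × 23% = 16,100 zł
  → 122,560 zł

Minimum tax:
  Adjusted income: 702,000 zł + 190,000 zł + 177,000 zł = 1,069,000 zł
  Exemption: 104,000 zł − 25% × (1,069,000 zł − 954,000 zł) = 104,000 zł − 28,750 zł = 75,250 zł
  Base: 1,069,000 zł − 75,250 zł = 993,750 zł
  993,750 zł × 12% = 119,250 zł

122,560 zł > 119,250 zł, so the regular tax governs.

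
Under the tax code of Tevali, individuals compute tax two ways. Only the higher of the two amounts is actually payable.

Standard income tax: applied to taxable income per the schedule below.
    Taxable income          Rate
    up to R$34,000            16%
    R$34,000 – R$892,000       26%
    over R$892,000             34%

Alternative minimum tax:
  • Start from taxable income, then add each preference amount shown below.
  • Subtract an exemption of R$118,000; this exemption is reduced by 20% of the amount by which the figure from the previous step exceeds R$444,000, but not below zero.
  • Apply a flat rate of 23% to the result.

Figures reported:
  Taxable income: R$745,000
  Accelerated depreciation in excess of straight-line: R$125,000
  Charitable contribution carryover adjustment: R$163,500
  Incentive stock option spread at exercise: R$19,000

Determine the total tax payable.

Alternative minimum tax:
  Adjusted income: R$745,000 + R$125,000 + R$163,500 + R$19,000 = R$1,052,500
  Exemption: 20% × (R$1,052,500 − R$444,000) = R$121,700 ≥ R$118,000, so the exemption is fully phased out
  Base: R$1,052,500 − R$0 = R$1,052,500
  R$1,052,500 × 23% = R$242,075

Standard income tax:
  R$34,000 × 16% = R$5,440
  R$711,000 × 26% = R$184,860
  → R$190,300

R$242,075 > R$190,300, so the alternative minimum tax is the binding amount.

R$242,075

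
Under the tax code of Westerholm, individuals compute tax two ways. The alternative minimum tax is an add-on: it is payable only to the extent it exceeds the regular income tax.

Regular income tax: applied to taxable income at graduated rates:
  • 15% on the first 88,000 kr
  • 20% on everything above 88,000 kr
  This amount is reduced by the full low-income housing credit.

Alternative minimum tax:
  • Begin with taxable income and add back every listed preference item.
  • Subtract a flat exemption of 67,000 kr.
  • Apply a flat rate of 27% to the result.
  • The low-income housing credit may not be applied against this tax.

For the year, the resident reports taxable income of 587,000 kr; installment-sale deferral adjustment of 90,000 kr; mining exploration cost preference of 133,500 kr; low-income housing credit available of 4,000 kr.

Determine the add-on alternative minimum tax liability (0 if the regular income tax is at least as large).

91,745 kr

Regular income tax:
  88,000 kr × 15% = 13,200 kr
  499,000 kr × 20% = 99,800 kr
  → 113,000 kr
  Less low-income housing credit 4,000 kr → 109,000 kr

Alternative minimum tax:
  Adjusted income: 587,000 kr + 90,000 kr + 133,500 kr = 810,500 kr
  Less exemption 67,000 kr → base 743,500 kr
  743,500 kr × 27% = 200,745 kr

Excess of alternative minimum tax over regular income tax: 200,745 kr − 109,000 kr = 91,745 kr.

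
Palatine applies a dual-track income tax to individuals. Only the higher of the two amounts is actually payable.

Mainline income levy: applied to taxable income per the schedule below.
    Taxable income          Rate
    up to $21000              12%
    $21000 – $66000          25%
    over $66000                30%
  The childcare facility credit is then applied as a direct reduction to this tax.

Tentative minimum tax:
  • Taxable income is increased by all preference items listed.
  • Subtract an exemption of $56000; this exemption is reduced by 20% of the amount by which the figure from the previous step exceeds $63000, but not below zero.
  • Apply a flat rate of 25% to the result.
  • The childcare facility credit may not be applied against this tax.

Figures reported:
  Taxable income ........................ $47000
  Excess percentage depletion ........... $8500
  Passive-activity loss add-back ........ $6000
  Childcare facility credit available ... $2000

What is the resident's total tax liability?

$7020

Tentative minimum tax:
  Adjusted income: $47000 + $8500 + $6000 = $61500
  Exemption: $61500 ≤ $63000, so full $56000 applies
  Base: $61500 − $56000 = $5500
  $5500 × 25% = $1375

Mainline income levy:
  $21000 × 12% = $2520
  $26000 × 25% = $6500
  → $9020
  Less childcare facility credit $2000 → $7020

$7020 > $1375, so the mainline income levy governs.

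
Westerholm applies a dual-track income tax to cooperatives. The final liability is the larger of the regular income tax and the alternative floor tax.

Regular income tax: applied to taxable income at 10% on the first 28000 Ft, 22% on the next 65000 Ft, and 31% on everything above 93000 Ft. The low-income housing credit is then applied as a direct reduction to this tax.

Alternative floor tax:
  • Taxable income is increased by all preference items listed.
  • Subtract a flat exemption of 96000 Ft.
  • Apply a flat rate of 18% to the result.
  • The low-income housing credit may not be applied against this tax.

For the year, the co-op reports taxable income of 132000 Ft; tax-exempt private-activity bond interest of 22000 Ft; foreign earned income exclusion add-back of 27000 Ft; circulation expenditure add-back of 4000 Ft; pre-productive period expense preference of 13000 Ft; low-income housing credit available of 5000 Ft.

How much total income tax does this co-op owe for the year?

24190 Ft

Regular income tax:
  28000 Ft × 10% = 2800 Ft
  65000 Ft × 22% = 14300 Ft
  39000 Ft × 31% = 12090 Ft
  → 29190 Ft
  Less low-income housing credit 5000 Ft → 24190 Ft

Alternative floor tax:
  Adjusted income: 132000 Ft + 22000 Ft + 27000 Ft + 4000 Ft + 13000 Ft = 198000 Ft
  Less exemption 96000 Ft → base 102000 Ft
  102000 Ft × 18% = 18360 Ft

24190 Ft > 18360 Ft, so the regular income tax governs.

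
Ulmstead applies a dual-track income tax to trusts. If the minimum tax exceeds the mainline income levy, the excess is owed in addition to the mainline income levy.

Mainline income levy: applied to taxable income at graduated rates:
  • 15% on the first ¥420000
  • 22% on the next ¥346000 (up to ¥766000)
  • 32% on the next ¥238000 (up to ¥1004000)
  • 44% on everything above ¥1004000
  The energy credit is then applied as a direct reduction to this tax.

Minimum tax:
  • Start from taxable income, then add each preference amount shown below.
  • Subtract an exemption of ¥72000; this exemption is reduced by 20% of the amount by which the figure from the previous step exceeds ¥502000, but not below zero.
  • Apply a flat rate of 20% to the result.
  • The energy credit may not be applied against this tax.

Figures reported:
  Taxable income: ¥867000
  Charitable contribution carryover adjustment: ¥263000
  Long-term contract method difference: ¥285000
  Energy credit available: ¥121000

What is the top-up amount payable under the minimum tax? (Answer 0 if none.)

¥232560

Mainline income levy:
  ¥420000 × 15% = ¥63000
  ¥346000 × 22% = ¥76120
  ¥101000 × 32% = ¥32320
  → ¥171440
  Less energy credit ¥121000 → ¥50440

Minimum tax:
  Adjusted income: ¥867000 + ¥263000 + ¥285000 = ¥1415000
  Exemption: 20% × (¥1415000 − ¥502000) = ¥182600 ≥ ¥72000, so the exemption is fully phased out
  Base: ¥1415000 − ¥0 = ¥1415000
  ¥1415000 × 20% = ¥283000

Excess of minimum tax over mainline income levy: ¥283000 − ¥50440 = ¥232560.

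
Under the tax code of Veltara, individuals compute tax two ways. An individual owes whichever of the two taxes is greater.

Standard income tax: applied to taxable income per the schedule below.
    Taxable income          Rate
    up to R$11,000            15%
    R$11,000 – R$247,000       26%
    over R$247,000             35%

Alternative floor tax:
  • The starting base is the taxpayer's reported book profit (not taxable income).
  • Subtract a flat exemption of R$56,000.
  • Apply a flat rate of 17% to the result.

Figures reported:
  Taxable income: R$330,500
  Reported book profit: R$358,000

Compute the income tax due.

Alternative floor tax:
  Base (reported book profit): R$358,000
  Less exemption R$56,000 → base R$302,000
  R$302,000 × 17% = R$51,340

Standard income tax:
  R$11,000 × 15% = R$1,650
  R$236,000 × 26% = R$61,360
  R$83,500 × 35% = R$29,225
  → R$92,235

R$92,235 > R$51,340, so the standard income tax governs.

R$92,235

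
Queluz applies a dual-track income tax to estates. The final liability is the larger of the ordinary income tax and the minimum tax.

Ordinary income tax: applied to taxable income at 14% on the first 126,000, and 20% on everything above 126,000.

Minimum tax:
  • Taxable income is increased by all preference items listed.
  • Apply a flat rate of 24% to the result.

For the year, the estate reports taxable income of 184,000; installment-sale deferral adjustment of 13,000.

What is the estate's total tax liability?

Ordinary income tax:
  126,000 × 14% = 17,640
  58,000 × 20% = 11,600
  → 29,240

Minimum tax:
  Adjusted income: 184,000 + 13,000 = 197,000
  197,000 × 24% = 47,280

47,280 > 29,240, so the minimum tax is the binding amount.

47,280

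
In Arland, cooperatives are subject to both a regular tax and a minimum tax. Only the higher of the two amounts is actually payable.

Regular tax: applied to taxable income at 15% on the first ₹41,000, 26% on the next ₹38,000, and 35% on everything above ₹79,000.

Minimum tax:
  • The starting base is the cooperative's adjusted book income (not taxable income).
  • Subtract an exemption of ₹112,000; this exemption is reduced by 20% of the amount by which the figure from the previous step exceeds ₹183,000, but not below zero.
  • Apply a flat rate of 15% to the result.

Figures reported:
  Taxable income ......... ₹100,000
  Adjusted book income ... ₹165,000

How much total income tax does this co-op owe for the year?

₹23,380

Minimum tax:
  Base (adjusted book income): ₹165,000
  Exemption: ₹165,000 ≤ ₹183,000, so full ₹112,000 applies
  Base: ₹165,000 − ₹112,000 = ₹53,000
  ₹53,000 × 15% = ₹7,950

Regular tax:
  ₹41,000 × 15% = ₹6,150
  ₹38,000 × 26% = ₹9,880
  ₹21,000 × 35% = ₹7,350
  → ₹23,380

₹23,380 > ₹7,950, so the regular tax governs.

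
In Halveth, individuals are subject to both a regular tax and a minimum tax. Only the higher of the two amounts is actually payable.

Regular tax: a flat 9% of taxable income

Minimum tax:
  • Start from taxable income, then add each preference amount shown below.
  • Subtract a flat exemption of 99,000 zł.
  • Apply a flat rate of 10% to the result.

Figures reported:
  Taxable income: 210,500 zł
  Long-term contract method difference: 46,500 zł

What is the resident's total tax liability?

18,945 zł

Regular tax:
  210,500 zł × 9% = 18,945 zł

Minimum tax:
  Adjusted income: 210,500 zł + 46,500 zł = 257,000 zł
  Less exemption 99,000 zł → base 158,000 zł
  158,000 zł × 10% = 15,800 zł

18,945 zł > 15,800 zł, so the regular tax governs.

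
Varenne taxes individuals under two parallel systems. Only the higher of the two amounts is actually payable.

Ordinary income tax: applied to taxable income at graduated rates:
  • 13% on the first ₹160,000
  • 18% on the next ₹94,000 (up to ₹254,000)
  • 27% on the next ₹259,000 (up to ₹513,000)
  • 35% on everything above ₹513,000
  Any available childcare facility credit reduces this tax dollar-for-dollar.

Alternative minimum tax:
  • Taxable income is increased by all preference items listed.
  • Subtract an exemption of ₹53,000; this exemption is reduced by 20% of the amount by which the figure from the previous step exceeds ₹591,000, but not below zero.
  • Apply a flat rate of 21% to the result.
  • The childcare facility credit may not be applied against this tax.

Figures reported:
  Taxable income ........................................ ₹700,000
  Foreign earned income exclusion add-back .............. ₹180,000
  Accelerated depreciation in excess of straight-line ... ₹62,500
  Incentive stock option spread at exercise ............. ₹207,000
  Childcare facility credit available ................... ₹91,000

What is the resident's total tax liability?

₹241,395

Alternative minimum tax:
  Adjusted income: ₹700,000 + ₹180,000 + ₹62,500 + ₹207,000 = ₹1,149,500
  Exemption: 20% × (₹1,149,500 − ₹591,000) = ₹111,700 ≥ ₹53,000, so the exemption is fully phased out
  Base: ₹1,149,500 − ₹0 = ₹1,149,500
  ₹1,149,500 × 21% = ₹241,395

Ordinary income tax:
  ₹160,000 × 13% = ₹20,800
  ₹94,000 × 18% = ₹16,920
  ₹259,000 × 27% = ₹69,930
  ₹187,000 × 35% = ₹65,450
  → ₹173,100
  Less childcare facility credit ₹91,000 → ₹82,100

₹241,395 > ₹82,100, so the alternative minimum tax is the binding amount.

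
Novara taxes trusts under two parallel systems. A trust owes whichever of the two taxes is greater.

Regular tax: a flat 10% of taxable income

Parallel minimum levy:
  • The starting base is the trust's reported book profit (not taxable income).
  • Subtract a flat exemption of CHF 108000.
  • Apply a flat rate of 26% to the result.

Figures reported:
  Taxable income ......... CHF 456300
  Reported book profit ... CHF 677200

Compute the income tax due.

Parallel minimum levy:
  Base (reported book profit): CHF 677200
  Less exemption CHF 108000 → base CHF 569200
  CHF 569200 × 26% = CHF 147992

Regular tax:
  CHF 456300 × 10% = CHF 45630

CHF 147992 > CHF 45630, so the parallel minimum levy is the binding amount.

CHF 147992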